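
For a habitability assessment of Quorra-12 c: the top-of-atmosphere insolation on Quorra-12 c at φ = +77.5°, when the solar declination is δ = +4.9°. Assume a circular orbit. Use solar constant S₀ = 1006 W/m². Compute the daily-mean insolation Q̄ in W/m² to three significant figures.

Q̄ ≈ 116 W/m²

cos H₀ = −tan(+77.5°) tan(+4.900°) = -0.3867, H₀ = 1.9679 rad.
Bracket: H₀ sin φ sin δ + cos φ cos δ sin H₀ = 1.9679×0.97630×0.08542 + 0.21644×0.99635×0.92220 = 0.164114 + 0.198872 = 0.362986.
Q̄ = (S₀/π) × [bracket] = (1006/π) × 0.362986 = 116.2 W/m².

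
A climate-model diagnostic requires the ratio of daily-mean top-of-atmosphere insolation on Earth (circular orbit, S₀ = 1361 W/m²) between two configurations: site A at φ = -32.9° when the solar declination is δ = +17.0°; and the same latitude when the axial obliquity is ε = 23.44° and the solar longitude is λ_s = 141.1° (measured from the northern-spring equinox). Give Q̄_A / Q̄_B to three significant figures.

Q̄_A / Q̄_B ≈ 0.931

— Configuration A (φ=-32.9°):
cos H₀ = −tan(-32.9°) tan(+17.000°) = 0.1978, H₀ = 1.3717 rad.
Bracket: H₀ sin φ sin δ + cos φ cos δ sin H₀ = 1.3717×-0.54317×0.29237 + 0.83962×0.95630×0.98025 = -0.217835 + 0.787071 = 0.569236.
Q̄ = (S₀/π) × [bracket] = (1361/π) × 0.569236 = 246.60 W/m².
— Configuration B (φ=-32.9°):
Solar declination: sin δ = sin ε · sin λ_s = sin 23.44° × sin 141.1° = 0.24980, so δ = +14.465°.
cos H₀ = −tan(-32.9°) tan(+14.465°) = 0.1669, H₀ = 1.4031 rad.
Bracket: H₀ sin φ sin δ + cos φ cos δ sin H₀ = 1.4031×-0.54317×0.24980 + 0.83962×0.96830×0.98598 = -0.190378 + 0.801606 = 0.611228.
Q̄ = (S₀/π) × [bracket] = (1361/π) × 0.611228 = 264.80 W/m².
Ratio Q̄_A / Q̄_B = 246.60 / 264.80 = 0.9313.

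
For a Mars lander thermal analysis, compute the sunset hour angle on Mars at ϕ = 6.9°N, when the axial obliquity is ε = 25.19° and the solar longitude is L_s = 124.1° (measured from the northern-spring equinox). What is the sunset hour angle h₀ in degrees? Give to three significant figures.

Solar declination: sin δ = sin ε · sin L_s = sin 25.19° × sin 124.1° = 0.35244, so δ = +20.637°.
cos h₀ = −tan ϕ · tan δ = −tan(+6.9°) × tan(+20.637°) = -0.0456, so h₀ = 1.6164 rad = 92.61°.

h₀ = 92.6°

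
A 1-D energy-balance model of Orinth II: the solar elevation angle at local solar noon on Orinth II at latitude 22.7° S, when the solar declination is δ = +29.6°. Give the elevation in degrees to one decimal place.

At local noon the hour angle is zero, so the zenith angle equals |φ − δ| = |-22.7° − (+29.600°)| = 52.300°.
Elevation = 90° − 52.300° = 37.7°.

37.7°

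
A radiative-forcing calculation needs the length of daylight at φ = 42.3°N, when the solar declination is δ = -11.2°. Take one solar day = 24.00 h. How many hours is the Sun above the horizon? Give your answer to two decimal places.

10.62 h

cos H₀ = −tan φ · tan δ = −tan(+42.3°) × tan(-11.200°) = 0.1802, so H₀ = 1.3896 rad = 79.62°.
Daylight = 2H₀/(2π) × 24.00 h = (1.3896/π) × 24.00 = 10.62 h.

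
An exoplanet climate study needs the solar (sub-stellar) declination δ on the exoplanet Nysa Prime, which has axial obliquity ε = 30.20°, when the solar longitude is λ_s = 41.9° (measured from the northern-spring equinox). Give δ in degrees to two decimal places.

sin δ = sin ε · sin λ_s = sin 30.20° × sin 41.9° = 0.335933.
δ = arcsin(0.335933) = +19.63°.

δ = +19.63°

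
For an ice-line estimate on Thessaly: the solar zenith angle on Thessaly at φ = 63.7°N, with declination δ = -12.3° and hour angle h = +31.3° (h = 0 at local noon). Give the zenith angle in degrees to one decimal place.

θ_z = 79.7°

cos θ_z = sin φ sin δ + cos φ cos δ cos h = -0.190979 + 0.369896 = 0.178917.
θ_z = arccos(0.178917) = 79.7°.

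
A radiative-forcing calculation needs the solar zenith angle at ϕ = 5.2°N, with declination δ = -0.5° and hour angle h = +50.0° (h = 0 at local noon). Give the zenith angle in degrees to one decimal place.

θ_z = 50.3°

cos θ_z = sin ϕ sin δ + cos ϕ cos δ cos h = -0.000791 + 0.640118 = 0.639327.
θ_z = arccos(0.639327) = 50.3°.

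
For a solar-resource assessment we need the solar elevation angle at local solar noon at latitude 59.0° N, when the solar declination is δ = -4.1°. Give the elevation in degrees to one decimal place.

26.9°

At local noon the hour angle is zero, so the zenith angle equals |φ − δ| = |+59.0° − (-4.100°)| = 63.100°.
Elevation = 90° − 63.100° = 26.9°.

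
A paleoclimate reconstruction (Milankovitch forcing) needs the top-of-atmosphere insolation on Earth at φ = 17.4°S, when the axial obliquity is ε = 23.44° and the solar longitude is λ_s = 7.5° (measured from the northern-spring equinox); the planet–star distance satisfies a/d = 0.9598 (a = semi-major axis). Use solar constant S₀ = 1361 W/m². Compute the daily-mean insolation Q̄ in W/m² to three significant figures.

Q̄ ≈ 371 W/m²

Solar declination: sin δ = sin ε · sin λ_s = sin 23.44° × sin 7.5° = 0.05192, so δ = +2.976°.
cos H₀ = −tan(-17.4°) tan(+2.976°) = 0.0163, H₀ = 1.5545 rad.
Bracket: H₀ sin φ sin δ + cos φ cos δ sin H₀ = 1.5545×-0.29904×0.05192 + 0.95424×0.99865×0.99987 = -0.024135 + 0.952828 = 0.928693.
Inverse-square distance factor (a/d)² = 0.9598² = 0.921216.
Q̄ = (S₀/π) × 0.921216 × [bracket] = (1361/π) × 0.921216 × 0.928693 = 370.6 W/m².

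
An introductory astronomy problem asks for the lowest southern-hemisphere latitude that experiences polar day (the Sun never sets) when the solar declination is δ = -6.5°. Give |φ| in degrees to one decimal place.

Polar day requires cos H₀ = −tan φ tan δ ≤ −1, i.e. tan φ tan δ ≥ 1.
The boundary is |tan φ| · |tan δ| = 1, so |φ| = 90° − |δ| = 90° − 6.5° = 83.5° in the southern hemisphere.

|φ| = 83.5°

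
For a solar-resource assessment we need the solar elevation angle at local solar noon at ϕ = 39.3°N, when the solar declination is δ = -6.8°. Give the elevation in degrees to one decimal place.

43.9°

At local noon the hour angle is zero, so the zenith angle equals |ϕ − δ| = |+39.3° − (-6.800°)| = 46.100°.
Elevation = 90° − 46.100° = 43.9°.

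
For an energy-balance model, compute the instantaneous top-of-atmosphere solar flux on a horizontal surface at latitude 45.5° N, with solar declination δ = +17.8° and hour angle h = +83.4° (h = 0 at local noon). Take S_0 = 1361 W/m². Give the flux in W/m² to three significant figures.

cos θ_z = sin ϕ sin δ + cos ϕ cos δ cos h = 0.218037 + 0.076704 = 0.294741.
Flux = S_0 · cos θ_z = 1361 × 0.294741 = 401.1 W/m².

401 W/m²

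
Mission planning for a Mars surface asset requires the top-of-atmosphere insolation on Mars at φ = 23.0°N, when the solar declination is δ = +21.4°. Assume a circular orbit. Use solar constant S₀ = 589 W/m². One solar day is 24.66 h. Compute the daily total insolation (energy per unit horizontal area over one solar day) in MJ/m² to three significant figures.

18.2 MJ/m²

cos H₀ = −tan(+23.0°) tan(+21.400°) = -0.1663, H₀ = 1.7379 rad.
Bracket: H₀ sin φ sin δ + cos φ cos δ sin H₀ = 1.7379×0.39073×0.36488 + 0.92050×0.93106×0.98607 = 0.247772 + 0.845102 = 1.092874.
Q̄ = (S₀/π) × [bracket] = (589/π) × 1.092874 = 204.90 W/m².
Daily total = Q̄ × 24.66 h × 3600 s/h = 204.90 × 24.66 × 3600 / 10⁶ = 18.19 MJ/m².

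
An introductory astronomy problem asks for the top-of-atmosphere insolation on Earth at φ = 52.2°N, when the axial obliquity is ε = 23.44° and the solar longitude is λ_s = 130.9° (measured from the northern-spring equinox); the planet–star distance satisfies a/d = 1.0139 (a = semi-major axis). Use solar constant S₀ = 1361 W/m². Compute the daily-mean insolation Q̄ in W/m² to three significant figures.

Solar declination: sin δ = sin ε · sin λ_s = sin 23.44° × sin 130.9° = 0.30067, so δ = +17.498°.
cos H₀ = −tan(+52.2°) tan(+17.498°) = -0.4064, H₀ = 1.9893 rad.
Bracket: H₀ sin φ sin δ + cos φ cos δ sin H₀ = 1.9893×0.79016×0.30067 + 0.61291×0.95373×0.91368 = 0.472613 + 0.534092 = 1.006705.
Inverse-square distance factor (a/d)² = 1.0139² = 1.027993.
Q̄ = (S₀/π) × 1.027993 × [bracket] = (1361/π) × 1.027993 × 1.006705 = 448.3 W/m².

Q̄ ≈ 448 W/m²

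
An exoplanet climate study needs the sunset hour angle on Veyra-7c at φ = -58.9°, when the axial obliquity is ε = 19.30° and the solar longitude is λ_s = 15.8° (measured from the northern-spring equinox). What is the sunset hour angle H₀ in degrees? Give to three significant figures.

H₀ = 81.4°

Solar declination: sin δ = sin ε · sin λ_s = sin 19.30° × sin 15.8° = 0.08999, so δ = +5.163°.
cos H₀ = −tan φ · tan δ = −tan(-58.9°) × tan(+5.163°) = 0.1498, so H₀ = 1.4204 rad = 81.39°.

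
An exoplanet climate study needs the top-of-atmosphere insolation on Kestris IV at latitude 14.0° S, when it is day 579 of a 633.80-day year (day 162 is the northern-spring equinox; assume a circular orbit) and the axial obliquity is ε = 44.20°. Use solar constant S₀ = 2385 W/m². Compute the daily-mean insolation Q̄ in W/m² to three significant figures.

Solar longitude: λ_s = 360° × (579 − 162)/633.80 = 236.857°.
sin δ = sin 44.20° × sin 236.857° = -0.58374, so δ = -35.714°.
cos H₀ = −tan(-14.0°) tan(-35.714°) = -0.1793, H₀ = 1.7510 rad.
Bracket: H₀ sin φ sin δ + cos φ cos δ sin H₀ = 1.7510×-0.24192×-0.58374 + 0.97030×0.81194×0.98380 = 0.247273 + 0.775063 = 1.022336.
Q̄ = (S₀/π) × [bracket] = (2385/π) × 1.022336 = 776.1 W/m².

Q̄ ≈ 776 W/m²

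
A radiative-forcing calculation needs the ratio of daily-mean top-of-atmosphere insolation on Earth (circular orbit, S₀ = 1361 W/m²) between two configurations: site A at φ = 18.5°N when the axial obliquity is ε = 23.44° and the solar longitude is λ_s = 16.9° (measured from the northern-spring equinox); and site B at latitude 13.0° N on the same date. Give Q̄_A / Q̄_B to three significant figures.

Q̄_A / Q̄_B ≈ 0.991

— Configuration A (φ=+18.5°):
Solar declination: sin δ = sin ε · sin λ_s = sin 23.44° × sin 16.9° = 0.11564, so δ = +6.640°.
cos H₀ = −tan(+18.5°) tan(+6.640°) = -0.0390, H₀ = 1.6098 rad.
Bracket: H₀ sin φ sin δ + cos φ cos δ sin H₀ = 1.6098×0.31730×0.11564 + 0.94832×0.99329×0.99924 = 0.059068 + 0.941241 = 1.000309.
Q̄ = (S₀/π) × [bracket] = (1361/π) × 1.000309 = 433.35 W/m².
— Configuration B (φ=+13.0°):
cos H₀ = −tan(+13.0°) tan(+6.640°) = -0.0269, H₀ = 1.5977 rad.
Bracket: H₀ sin φ sin δ + cos φ cos δ sin H₀ = 1.5977×0.22495×0.11564 + 0.97437×0.99329×0.99964 = 0.041561 + 0.967484 = 1.009045.
Q̄ = (S₀/π) × [bracket] = (1361/π) × 1.009045 = 437.14 W/m².
Ratio Q̄_A / Q̄_B = 433.35 / 437.14 = 0.9913.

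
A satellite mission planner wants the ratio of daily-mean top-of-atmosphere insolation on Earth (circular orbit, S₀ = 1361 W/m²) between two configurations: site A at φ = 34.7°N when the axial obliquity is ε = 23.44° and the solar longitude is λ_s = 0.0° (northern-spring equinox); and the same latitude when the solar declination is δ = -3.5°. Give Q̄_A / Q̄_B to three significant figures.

Q̄_A / Q̄_B ≈ 1.07

— Configuration A (φ=+34.7°):
Solar declination: sin δ = sin ε · sin λ_s = sin 23.44° × sin 0.0° = 0.00000, so δ = +0.000°.
cos H₀ = −tan(+34.7°) tan(+0.000°) = -0.0000, H₀ = 1.5708 rad.
Bracket: H₀ sin φ sin δ + cos φ cos δ sin H₀ = 1.5708×0.56928×0.00000 + 0.82214×1.00000×1.00000 = 0.000000 + 0.822140 = 0.822140.
Q̄ = (S₀/π) × [bracket] = (1361/π) × 0.822140 = 356.17 W/m².
— Configuration B (φ=+34.7°):
cos H₀ = −tan(+34.7°) tan(-3.500°) = 0.0424, H₀ = 1.5284 rad.
Bracket: H₀ sin φ sin δ + cos φ cos δ sin H₀ = 1.5284×0.56928×-0.06105 + 0.82214×0.99813×0.99910 = -0.053119 + 0.819864 = 0.766745.
Q̄ = (S₀/π) × [bracket] = (1361/π) × 0.766745 = 332.17 W/m².
Ratio Q̄_A / Q̄_B = 356.17 / 332.17 = 1.072.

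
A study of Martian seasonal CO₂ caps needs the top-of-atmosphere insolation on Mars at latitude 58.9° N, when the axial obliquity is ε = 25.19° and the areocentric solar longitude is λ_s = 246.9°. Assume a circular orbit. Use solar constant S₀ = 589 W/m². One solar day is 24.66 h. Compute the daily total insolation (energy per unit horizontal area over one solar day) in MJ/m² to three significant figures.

1.21 MJ/m²

sin δ = sin 25.19° × sin 246.9° = -0.39150, so δ = -23.048°.
cos H₀ = −tan(+58.9°) tan(-23.048°) = 0.7053, H₀ = 0.7880 rad.
Bracket: H₀ sin φ sin δ + cos φ cos δ sin H₀ = 0.7880×0.85627×-0.39150 + 0.51653×0.92018×0.70892 = -0.264161 + 0.336950 = 0.072789.
Q̄ = (S₀/π) × [bracket] = (589/π) × 0.072789 = 13.647 W/m².
Daily total = Q̄ × 24.66 h × 3600 s/h = 13.647 × 24.66 × 3600 / 10⁶ = 1.212 MJ/m².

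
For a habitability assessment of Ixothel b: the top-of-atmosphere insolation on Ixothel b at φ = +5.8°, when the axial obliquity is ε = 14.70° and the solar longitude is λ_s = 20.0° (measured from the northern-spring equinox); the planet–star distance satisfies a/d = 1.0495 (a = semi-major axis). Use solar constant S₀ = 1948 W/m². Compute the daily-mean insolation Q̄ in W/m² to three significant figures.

Solar declination: sin δ = sin ε · sin λ_s = sin 14.70° × sin 20.0° = 0.08679, so δ = +4.979°.
cos H₀ = −tan(+5.8°) tan(+4.979°) = -0.0088, H₀ = 1.5796 rad.
Bracket: H₀ sin φ sin δ + cos φ cos δ sin H₀ = 1.5796×0.10106×0.08679 + 0.99488×0.99623×0.99996 = 0.013855 + 0.991090 = 1.004945.
Inverse-square distance factor (a/d)² = 1.0495² = 1.101450.
Q̄ = (S₀/π) × 1.101450 × [bracket] = (1948/π) × 1.101450 × 1.004945 = 686.4 W/m².

Q̄ ≈ 686 W/m²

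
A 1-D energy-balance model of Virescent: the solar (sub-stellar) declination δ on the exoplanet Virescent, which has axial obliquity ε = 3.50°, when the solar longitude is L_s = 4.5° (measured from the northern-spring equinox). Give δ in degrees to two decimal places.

sin δ = sin ε · sin L_s = sin 3.50° × sin 4.5° = 0.004790.
δ = arcsin(0.004790) = +0.27°.

δ = +0.27°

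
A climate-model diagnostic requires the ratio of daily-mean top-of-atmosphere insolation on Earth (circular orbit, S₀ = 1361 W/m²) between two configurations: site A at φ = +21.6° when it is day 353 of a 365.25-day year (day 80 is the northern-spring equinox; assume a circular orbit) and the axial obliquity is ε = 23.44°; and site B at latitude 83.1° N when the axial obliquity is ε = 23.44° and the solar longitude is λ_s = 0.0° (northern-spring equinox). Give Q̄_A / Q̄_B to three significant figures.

— Configuration A (φ=+21.6°):
Solar longitude: λ_s = 360° × (353 − 80)/365.25 = 269.076°.
sin δ = sin 23.44° × sin 269.076° = -0.39774, so δ = -23.437°.
cos H₀ = −tan(+21.6°) tan(-23.437°) = 0.1716, H₀ = 1.3983 rad.
Bracket: H₀ sin φ sin δ + cos φ cos δ sin H₀ = 1.3983×0.36812×-0.39774 + 0.92978×0.91750×0.98516 = -0.204734 + 0.840414 = 0.635680.
Q̄ = (S₀/π) × [bracket] = (1361/π) × 0.635680 = 275.39 W/m².
— Configuration B (φ=+83.1°):
Solar declination: sin δ = sin ε · sin λ_s = sin 23.44° × sin 0.0° = 0.00000, so δ = +0.000°.
cos H₀ = −tan(+83.1°) tan(+0.000°) = -0.0000, H₀ = 1.5708 rad.
Bracket: H₀ sin φ sin δ + cos φ cos δ sin H₀ = 1.5708×0.99276×0.00000 + 0.12014×1.00000×1.00000 = 0.000000 + 0.120140 = 0.120140.
Q̄ = (S₀/π) × [bracket] = (1361/π) × 0.120140 = 52.047 W/m².
Ratio Q̄_A / Q̄_B = 275.39 / 52.047 = 5.291.

Q̄_A / Q̄_B ≈ 5.29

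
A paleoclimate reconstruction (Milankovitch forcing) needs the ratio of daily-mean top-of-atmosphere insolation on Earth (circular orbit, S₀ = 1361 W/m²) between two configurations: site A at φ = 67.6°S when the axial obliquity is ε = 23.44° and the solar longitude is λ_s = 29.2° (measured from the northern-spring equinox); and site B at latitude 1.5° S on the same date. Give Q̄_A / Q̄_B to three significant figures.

Q̄_A / Q̄_B ≈ 0.140

— Configuration A (φ=-67.6°):
Solar declination: sin δ = sin ε · sin λ_s = sin 23.44° × sin 29.2° = 0.19406, so δ = +11.190°.
cos H₀ = −tan(-67.6°) tan(+11.190°) = 0.4800, H₀ = 1.0702 rad.
Bracket: H₀ sin φ sin δ + cos φ cos δ sin H₀ = 1.0702×-0.92455×0.19406 + 0.38107×0.98099×0.87729 = -0.192013 + 0.327954 = 0.135941.
Q̄ = (S₀/π) × [bracket] = (1361/π) × 0.135941 = 58.892 W/m².
— Configuration B (φ=-1.5°):
cos H₀ = −tan(-1.5°) tan(+11.190°) = 0.0052, H₀ = 1.5656 rad.
Bracket: H₀ sin φ sin δ + cos φ cos δ sin H₀ = 1.5656×-0.02618×0.19406 + 0.99966×0.98099×0.99999 = -0.007954 + 0.980647 = 0.972693.
Q̄ = (S₀/π) × [bracket] = (1361/π) × 0.972693 = 421.39 W/m².
Ratio Q̄_A / Q̄_B = 58.892 / 421.39 = 0.1398.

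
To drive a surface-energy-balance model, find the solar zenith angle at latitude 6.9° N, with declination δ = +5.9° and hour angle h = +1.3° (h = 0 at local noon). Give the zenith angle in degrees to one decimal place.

θ_z = 1.6°

cos θ_z = sin φ sin δ + cos φ cos δ cos h = 0.012349 + 0.987244 = 0.999593.
θ_z = arccos(0.999593) = 1.6°.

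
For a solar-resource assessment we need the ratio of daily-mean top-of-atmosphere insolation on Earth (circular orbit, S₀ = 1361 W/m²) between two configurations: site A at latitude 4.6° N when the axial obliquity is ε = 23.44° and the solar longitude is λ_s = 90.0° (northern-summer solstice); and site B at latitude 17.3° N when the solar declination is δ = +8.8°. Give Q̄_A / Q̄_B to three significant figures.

— Configuration A (φ=+4.6°):
Solar declination: sin δ = sin ε · sin λ_s = sin 23.44° × sin 90.0° = 0.39779, so δ = +23.440°.
cos H₀ = −tan(+4.6°) tan(+23.440°) = -0.0349, H₀ = 1.6057 rad.
Bracket: H₀ sin φ sin δ + cos φ cos δ sin H₀ = 1.6057×0.08020×0.39779 + 0.99678×0.91748×0.99939 = 0.051226 + 0.913968 = 0.965194.
Q̄ = (S₀/π) × [bracket] = (1361/π) × 0.965194 = 418.14 W/m².
— Configuration B (φ=+17.3°):
cos H₀ = −tan(+17.3°) tan(+8.800°) = -0.0482, H₀ = 1.6190 rad.
Bracket: H₀ sin φ sin δ + cos φ cos δ sin H₀ = 1.6190×0.29737×0.15299 + 0.95476×0.98823×0.99884 = 0.073656 + 0.942428 = 1.016084.
Q̄ = (S₀/π) × [bracket] = (1361/π) × 1.016084 = 440.19 W/m².
Ratio Q̄_A / Q̄_B = 418.14 / 440.19 = 0.9499.

Q̄_A / Q̄_B ≈ 0.950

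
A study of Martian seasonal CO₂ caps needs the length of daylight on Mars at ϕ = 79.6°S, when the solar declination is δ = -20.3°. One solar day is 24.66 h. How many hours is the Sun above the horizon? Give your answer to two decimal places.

24.66 h

Sunrise equation: cos h₀ = −tan ϕ · tan δ = -2.0155 ≤ −1, so the Sun never sets (polar day) and h₀ = π.
Daylight = 2h₀/(2π) × 24.66 h = (3.1416/π) × 24.66 = 24.66 h.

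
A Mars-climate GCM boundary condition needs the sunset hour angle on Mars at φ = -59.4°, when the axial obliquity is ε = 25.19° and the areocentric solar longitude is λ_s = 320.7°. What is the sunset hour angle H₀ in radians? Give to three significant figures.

sin δ = sin 25.19° × sin 320.7° = -0.26958, so δ = -15.639°.
cos H₀ = −tan φ · tan δ = −tan(-59.4°) × tan(-15.639°) = -0.4734, so H₀ = 2.0639 rad = 118.25°.

H₀ = 2.06 rad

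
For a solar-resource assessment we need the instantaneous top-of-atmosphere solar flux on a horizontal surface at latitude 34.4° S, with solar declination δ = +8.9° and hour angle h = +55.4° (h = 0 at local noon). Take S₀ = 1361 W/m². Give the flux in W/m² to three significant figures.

511 W/m²

cos θ_z = sin φ sin δ + cos φ cos δ cos h = -0.087406 + 0.462894 = 0.375488.
Flux = S₀ · cos θ_z = 1361 × 0.375488 = 511.0 W/m².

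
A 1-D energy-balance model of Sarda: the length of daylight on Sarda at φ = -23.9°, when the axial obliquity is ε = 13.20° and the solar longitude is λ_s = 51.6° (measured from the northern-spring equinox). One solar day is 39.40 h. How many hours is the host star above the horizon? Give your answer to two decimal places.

18.69 h

Solar declination: sin δ = sin ε · sin λ_s = sin 13.20° × sin 51.6° = 0.17896, so δ = +10.309°.
cos H₀ = −tan φ · tan δ = −tan(-23.9°) × tan(+10.309°) = 0.0806, so H₀ = 1.4901 rad = 85.38°.
Daylight = 2H₀/(2π) × 39.40 h = (1.4901/π) × 39.40 = 18.69 h.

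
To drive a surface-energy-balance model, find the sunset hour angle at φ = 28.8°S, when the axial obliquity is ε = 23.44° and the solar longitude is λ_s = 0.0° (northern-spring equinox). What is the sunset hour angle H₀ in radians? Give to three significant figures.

Solar declination: sin δ = sin ε · sin λ_s = sin 23.44° × sin 0.0° = 0.00000, so δ = +0.000°.
cos H₀ = −tan φ · tan δ = −tan(-28.8°) × tan(+0.000°) = 0.0000, so H₀ = 1.5708 rad = 90.00°.

H₀ = 1.57 rad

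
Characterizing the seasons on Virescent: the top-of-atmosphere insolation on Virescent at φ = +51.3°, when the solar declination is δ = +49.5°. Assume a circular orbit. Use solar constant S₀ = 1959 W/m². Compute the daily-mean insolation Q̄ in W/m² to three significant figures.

Q̄ ≈ 1.16e+03 W/m²

cos H₀ = −tan(+51.3°) tan(+49.500°) = -1.4615 ≤ −1 ⇒ polar day, H₀ = π.
Bracket: H₀ sin φ sin δ + cos φ cos δ sin H₀ = 3.1416×0.78043×0.76041 + 0.62524×0.64945×0.00000 = 1.864372 + 0.000000 = 1.864372.
Q̄ = (S₀/π) × [bracket] = (1959/π) × 1.864372 = 1163 W/m².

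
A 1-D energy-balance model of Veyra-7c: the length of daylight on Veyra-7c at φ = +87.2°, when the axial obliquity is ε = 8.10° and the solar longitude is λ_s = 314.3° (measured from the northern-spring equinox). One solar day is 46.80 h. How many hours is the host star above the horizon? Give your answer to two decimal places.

0.00 h

Solar declination: sin δ = sin ε · sin λ_s = sin 8.10° × sin 314.3° = -0.10084, so δ = -5.788°.
cos H₀ = −tan φ · tan δ = 2.0724 ≥ 1, so the host star never rises (polar night) and H₀ = 0.
Daylight = 2H₀/(2π) × 46.80 h = (0.0000/π) × 46.80 = 0.00 h.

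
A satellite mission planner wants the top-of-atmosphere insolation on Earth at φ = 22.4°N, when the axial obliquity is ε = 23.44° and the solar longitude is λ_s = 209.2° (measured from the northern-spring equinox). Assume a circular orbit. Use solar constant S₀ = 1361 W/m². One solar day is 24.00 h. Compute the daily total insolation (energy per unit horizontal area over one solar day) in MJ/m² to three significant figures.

29.7 MJ/m²

Solar declination: sin δ = sin ε · sin λ_s = sin 23.44° × sin 209.2° = -0.19406, so δ = -11.190°.
cos H₀ = −tan(+22.4°) tan(-11.190°) = 0.0815, H₀ = 1.4892 rad.
Bracket: H₀ sin φ sin δ + cos φ cos δ sin H₀ = 1.4892×0.38107×-0.19406 + 0.92455×0.98099×0.99667 = -0.110127 + 0.903954 = 0.793827.
Q̄ = (S₀/π) × [bracket] = (1361/π) × 0.793827 = 343.90 W/m².
Daily total = Q̄ × 24.00 h × 3600 s/h = 343.90 × 24.00 × 3600 / 10⁶ = 29.71 MJ/m².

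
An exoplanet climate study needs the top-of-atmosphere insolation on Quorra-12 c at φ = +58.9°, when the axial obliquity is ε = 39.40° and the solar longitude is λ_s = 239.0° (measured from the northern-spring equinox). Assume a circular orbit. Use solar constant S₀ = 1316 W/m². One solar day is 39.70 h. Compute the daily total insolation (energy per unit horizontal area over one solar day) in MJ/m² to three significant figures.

Solar declination: sin δ = sin ε · sin λ_s = sin 39.40° × sin 239.0° = -0.54407, so δ = -32.961°.
cos H₀ = −tan(+58.9°) tan(-32.961°) = 1.0749 ≥ 1 ⇒ polar night, H₀ = 0 and Q̄ = 0.
Daily total = Q̄ × 39.70 h × 3600 s/h = 0.00 MJ/m².

0.00 MJ/m²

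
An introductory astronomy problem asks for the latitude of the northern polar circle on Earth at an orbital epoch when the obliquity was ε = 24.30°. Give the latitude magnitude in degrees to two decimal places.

The polar circle is the lowest latitude that experiences at least one full rotation of continuous daylight at the northern-summer solstice; it lies at |φ| = 90° − ε = 90° − 24.30° = 65.70°.

65.70°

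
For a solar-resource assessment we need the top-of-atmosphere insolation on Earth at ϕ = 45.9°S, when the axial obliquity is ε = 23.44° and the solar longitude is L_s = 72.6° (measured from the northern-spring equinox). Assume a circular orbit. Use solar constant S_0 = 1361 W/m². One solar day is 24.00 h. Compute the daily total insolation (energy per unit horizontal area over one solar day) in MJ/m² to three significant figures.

10.3 MJ/m²

Solar declination: sin δ = sin ε · sin L_s = sin 23.44° × sin 72.6° = 0.37959, so δ = +22.308°.
cos h₀ = −tan(-45.9°) tan(+22.308°) = 0.4234, h₀ = 1.1336 rad.
Bracket: h₀ sin ϕ sin δ + cos ϕ cos δ sin h₀ = 1.1336×-0.71813×0.37959 + 0.69591×0.92516×0.90595 = -0.309014 + 0.583276 = 0.274262.
Q̄ = (S_0/π) × [bracket] = (1361/π) × 0.274262 = 118.82 W/m².
Daily total = Q̄ × 24.00 h × 3600 s/h = 118.82 × 24.00 × 3600 / 10⁶ = 10.27 MJ/m².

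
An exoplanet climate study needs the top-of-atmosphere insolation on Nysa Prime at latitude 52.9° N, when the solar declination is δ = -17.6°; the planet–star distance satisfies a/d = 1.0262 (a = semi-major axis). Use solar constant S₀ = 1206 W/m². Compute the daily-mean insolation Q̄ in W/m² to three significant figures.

cos H₀ = −tan(+52.9°) tan(-17.600°) = 0.4194, H₀ = 1.1380 rad.
Bracket: H₀ sin φ sin δ + cos φ cos δ sin H₀ = 1.1380×0.79758×-0.30237 + 0.60321×0.95319×0.90778 = -0.274445 + 0.521950 = 0.247505.
Inverse-square distance factor (a/d)² = 1.0262² = 1.053086.
Q̄ = (S₀/π) × 1.053086 × [bracket] = (1206/π) × 1.053086 × 0.247505 = 100.1 W/m².

Q̄ ≈ 100 W/m²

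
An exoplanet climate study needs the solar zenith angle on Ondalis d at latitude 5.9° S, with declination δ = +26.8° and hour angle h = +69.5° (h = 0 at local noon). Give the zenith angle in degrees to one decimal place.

cos θ_z = sin ϕ sin δ + cos ϕ cos δ cos h = -0.046347 + 0.310934 = 0.264587.
θ_z = arccos(0.264587) = 74.7°.

θ_z = 74.7°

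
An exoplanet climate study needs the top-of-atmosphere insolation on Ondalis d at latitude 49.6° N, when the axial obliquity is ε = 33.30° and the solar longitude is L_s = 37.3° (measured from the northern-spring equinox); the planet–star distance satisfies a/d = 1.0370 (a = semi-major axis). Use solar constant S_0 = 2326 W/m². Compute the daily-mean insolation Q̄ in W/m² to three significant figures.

Q̄ ≈ 846 W/m²

Solar declination: sin δ = sin ε · sin L_s = sin 33.30° × sin 37.3° = 0.33270, so δ = +19.433°.
cos h₀ = −tan(+49.6°) tan(+19.433°) = -0.4145, h₀ = 1.9982 rad.
Bracket: h₀ sin ϕ sin δ + cos ϕ cos δ sin h₀ = 1.9982×0.76154×0.33270 + 0.64812×0.94303×0.91003 = 0.506273 + 0.556207 = 1.062480.
Inverse-square distance factor (a/d)² = 1.0370² = 1.075369.
Q̄ = (S_0/π) × 1.075369 × [bracket] = (2326/π) × 1.075369 × 1.062480 = 845.9 W/m².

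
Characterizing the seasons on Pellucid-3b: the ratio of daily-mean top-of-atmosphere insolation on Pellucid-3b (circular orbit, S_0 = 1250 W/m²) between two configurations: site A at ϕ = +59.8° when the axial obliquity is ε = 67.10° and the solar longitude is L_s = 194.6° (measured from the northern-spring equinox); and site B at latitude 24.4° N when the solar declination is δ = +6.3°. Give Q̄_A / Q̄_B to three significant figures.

— Configuration A (ϕ=+59.8°):
Solar declination: sin δ = sin ε · sin L_s = sin 67.10° × sin 194.6° = -0.23220, so δ = -13.427°.
cos h₀ = −tan(+59.8°) tan(-13.427°) = 0.4102, h₀ = 1.1482 rad.
Bracket: h₀ sin ϕ sin δ + cos ϕ cos δ sin h₀ = 1.1482×0.86427×-0.23220 + 0.50302×0.97267×0.91201 = -0.230425 + 0.446221 = 0.215796.
Q̄ = (S_0/π) × [bracket] = (1250/π) × 0.215796 = 85.863 W/m².
— Configuration B (ϕ=+24.4°):
cos h₀ = −tan(+24.4°) tan(+6.300°) = -0.0501, h₀ = 1.6209 rad.
Bracket: h₀ sin ϕ sin δ + cos ϕ cos δ sin h₀ = 1.6209×0.41310×0.10973 + 0.91068×0.99396×0.99875 = 0.073475 + 0.904048 = 0.977523.
Q̄ = (S_0/π) × [bracket] = (1250/π) × 0.977523 = 388.94 W/m².
Ratio Q̄_A / Q̄_B = 85.863 / 388.94 = 0.2208.

Q̄_A / Q̄_B ≈ 0.221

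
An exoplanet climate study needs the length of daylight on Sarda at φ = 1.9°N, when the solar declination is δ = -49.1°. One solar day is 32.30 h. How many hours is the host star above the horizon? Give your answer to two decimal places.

cos H₀ = −tan φ · tan δ = −tan(+1.9°) × tan(-49.100°) = 0.0383, so H₀ = 1.5325 rad = 87.81°.
Daylight = 2H₀/(2π) × 32.30 h = (1.5325/π) × 32.30 = 15.76 h.

15.76 h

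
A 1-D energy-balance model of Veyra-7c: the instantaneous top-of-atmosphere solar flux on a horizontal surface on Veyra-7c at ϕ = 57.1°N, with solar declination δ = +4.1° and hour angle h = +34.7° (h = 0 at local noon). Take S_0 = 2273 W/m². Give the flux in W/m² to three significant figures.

cos θ_z = sin ϕ sin δ + cos ϕ cos δ cos h = 0.060031 + 0.445425 = 0.505456.
Flux = S_0 · cos θ_z = 2273 × 0.505456 = 1149 W/m².

1.15e+03 W/m²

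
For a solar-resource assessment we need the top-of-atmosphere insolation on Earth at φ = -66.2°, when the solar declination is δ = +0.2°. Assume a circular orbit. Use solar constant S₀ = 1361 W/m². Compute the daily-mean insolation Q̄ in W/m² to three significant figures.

cos H₀ = −tan(-66.2°) tan(+0.200°) = 0.0079, H₀ = 1.5629 rad.
Bracket: H₀ sin φ sin δ + cos φ cos δ sin H₀ = 1.5629×-0.91496×0.00349 + 0.40355×0.99999×0.99997 = -0.004991 + 0.403534 = 0.398543.
Q̄ = (S₀/π) × [bracket] = (1361/π) × 0.398543 = 172.7 W/m².

Q̄ ≈ 173 W/m²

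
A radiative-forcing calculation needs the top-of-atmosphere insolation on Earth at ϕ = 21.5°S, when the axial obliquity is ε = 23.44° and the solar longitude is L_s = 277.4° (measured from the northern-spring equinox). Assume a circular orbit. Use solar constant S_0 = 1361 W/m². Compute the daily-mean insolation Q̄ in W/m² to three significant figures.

Solar declination: sin δ = sin ε · sin L_s = sin 23.44° × sin 277.4° = -0.39448, so δ = -23.233°.
cos h₀ = −tan(-21.5°) tan(-23.233°) = -0.1691, h₀ = 1.7407 rad.
Bracket: h₀ sin ϕ sin δ + cos ϕ cos δ sin h₀ = 1.7407×-0.36650×-0.39448 + 0.93042×0.91891×0.98560 = 0.251665 + 0.842661 = 1.094326.
Q̄ = (S_0/π) × [bracket] = (1361/π) × 1.094326 = 474.1 W/m².

Q̄ ≈ 474 W/m²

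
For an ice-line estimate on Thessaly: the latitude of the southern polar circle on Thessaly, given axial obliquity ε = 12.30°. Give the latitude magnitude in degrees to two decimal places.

The polar circle is the lowest latitude that experiences at least one full rotation of continuous darkness at the northern-summer solstice; it lies at |φ| = 90° − ε = 90° − 12.30° = 77.70°.

77.70°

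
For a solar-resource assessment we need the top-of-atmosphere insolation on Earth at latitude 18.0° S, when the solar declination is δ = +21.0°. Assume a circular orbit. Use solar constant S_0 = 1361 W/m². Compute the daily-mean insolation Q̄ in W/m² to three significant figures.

Q̄ ≈ 312 W/m²

cos h₀ = −tan(-18.0°) tan(+21.000°) = 0.1247, h₀ = 1.4457 rad.
Bracket: h₀ sin ϕ sin δ + cos ϕ cos δ sin h₀ = 1.4457×-0.30902×0.35837 + 0.95106×0.93358×0.99219 = -0.160102 + 0.880956 = 0.720854.
Q̄ = (S_0/π) × [bracket] = (1361/π) × 0.720854 = 312.3 W/m².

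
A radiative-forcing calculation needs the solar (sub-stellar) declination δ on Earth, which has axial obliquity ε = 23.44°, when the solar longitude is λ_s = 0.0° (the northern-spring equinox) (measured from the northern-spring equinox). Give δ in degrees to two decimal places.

sin δ = sin ε · sin λ_s = sin 23.44° × sin 0.0° = 0.000000.
δ = arcsin(0.000000) = +0.00°.

δ = +0.00°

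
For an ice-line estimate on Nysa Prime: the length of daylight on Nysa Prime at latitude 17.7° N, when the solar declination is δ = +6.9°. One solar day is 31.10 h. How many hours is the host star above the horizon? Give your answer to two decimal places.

15.93 h

cos h₀ = −tan ϕ · tan δ = −tan(+17.7°) × tan(+6.900°) = -0.0386, so h₀ = 1.6094 rad = 92.21°.
Daylight = 2h₀/(2π) × 31.10 h = (1.6094/π) × 31.10 = 15.93 h.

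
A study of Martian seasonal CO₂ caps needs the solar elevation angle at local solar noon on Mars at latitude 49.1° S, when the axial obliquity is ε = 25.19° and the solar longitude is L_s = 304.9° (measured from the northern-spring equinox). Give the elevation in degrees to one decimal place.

61.3°

Solar declination: sin δ = sin ε · sin L_s = sin 25.19° × sin 304.9° = -0.34907, so δ = -20.431°.
At local noon the hour angle is zero, so the zenith angle equals |ϕ − δ| = |-49.1° − (-20.431°)| = 28.669°.
Elevation = 90° − 28.669° = 61.3°.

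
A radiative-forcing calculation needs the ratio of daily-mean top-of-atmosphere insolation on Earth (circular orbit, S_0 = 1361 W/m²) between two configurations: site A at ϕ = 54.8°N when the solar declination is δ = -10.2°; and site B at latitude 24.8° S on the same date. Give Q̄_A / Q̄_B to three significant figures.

Q̄_A / Q̄_B ≈ 0.354

— Configuration A (ϕ=+54.8°):
cos h₀ = −tan(+54.8°) tan(-10.200°) = 0.2551, h₀ = 1.3129 rad.
Bracket: h₀ sin ϕ sin δ + cos ϕ cos δ sin h₀ = 1.3129×0.81714×-0.17708 + 0.57643×0.98420×0.96692 = -0.189976 + 0.548555 = 0.358579.
Q̄ = (S_0/π) × [bracket] = (1361/π) × 0.358579 = 155.34 W/m².
— Configuration B (ϕ=-24.8°):
cos h₀ = −tan(-24.8°) tan(-10.200°) = -0.0831, h₀ = 1.6540 rad.
Bracket: h₀ sin ϕ sin δ + cos ϕ cos δ sin h₀ = 1.6540×-0.41945×-0.17708 + 0.90778×0.98420×0.99654 = 0.122853 + 0.890346 = 1.013199.
Q̄ = (S_0/π) × [bracket] = (1361/π) × 1.013199 = 438.94 W/m².
Ratio Q̄_A / Q̄_B = 155.34 / 438.94 = 0.3539.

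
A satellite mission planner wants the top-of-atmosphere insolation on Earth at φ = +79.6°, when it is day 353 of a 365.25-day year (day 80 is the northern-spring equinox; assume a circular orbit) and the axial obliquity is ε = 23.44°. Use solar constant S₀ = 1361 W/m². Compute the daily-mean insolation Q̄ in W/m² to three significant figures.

Solar longitude: λ_s = 360° × (353 − 80)/365.25 = 269.076°.
sin δ = sin 23.44° × sin 269.076° = -0.39774, so δ = -23.437°.
cos H₀ = −tan(+79.6°) tan(-23.437°) = 2.3620 ≥ 1 ⇒ polar night, H₀ = 0 and Q̄ = 0.

Q̄ ≈ 0.00 W/m²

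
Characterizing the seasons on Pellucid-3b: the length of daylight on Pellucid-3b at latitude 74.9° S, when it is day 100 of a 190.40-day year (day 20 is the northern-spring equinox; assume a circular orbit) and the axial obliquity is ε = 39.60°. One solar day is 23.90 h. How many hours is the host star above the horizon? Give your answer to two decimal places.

0.00 h

Solar longitude: L_s = 360° × (100 − 20)/190.40 = 151.261°.
sin δ = sin 39.60° × sin 151.261° = 0.30649, so δ = +17.848°.
cos h₀ = −tan ϕ · tan δ = 1.1933 ≥ 1, so the host star never rises (polar night) and h₀ = 0.
Daylight = 2h₀/(2π) × 23.90 h = (0.0000/π) × 23.90 = 0.00 h.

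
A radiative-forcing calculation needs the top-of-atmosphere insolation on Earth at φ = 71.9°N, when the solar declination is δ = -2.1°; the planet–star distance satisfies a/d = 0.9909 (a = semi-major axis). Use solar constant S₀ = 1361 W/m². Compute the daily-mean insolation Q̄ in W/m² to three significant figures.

cos H₀ = −tan(+71.9°) tan(-2.100°) = 0.1122, H₀ = 1.4584 rad.
Bracket: H₀ sin φ sin δ + cos φ cos δ sin H₀ = 1.4584×0.95052×-0.03664 + 0.31068×0.99933×0.99369 = -0.050792 + 0.308513 = 0.257721.
Inverse-square distance factor (a/d)² = 0.9909² = 0.981883.
Q̄ = (S₀/π) × 0.981883 × [bracket] = (1361/π) × 0.981883 × 0.257721 = 109.6 W/m².

Q̄ ≈ 110 W/m²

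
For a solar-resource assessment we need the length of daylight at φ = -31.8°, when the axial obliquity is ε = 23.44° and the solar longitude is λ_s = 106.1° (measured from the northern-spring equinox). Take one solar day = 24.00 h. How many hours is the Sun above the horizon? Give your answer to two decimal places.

10.02 h

Solar declination: sin δ = sin ε · sin λ_s = sin 23.44° × sin 106.1° = 0.38219, so δ = +22.469°.
cos H₀ = −tan φ · tan δ = −tan(-31.8°) × tan(+22.469°) = 0.2564, so H₀ = 1.3115 rad = 75.14°.
Daylight = 2H₀/(2π) × 24.00 h = (1.3115/π) × 24.00 = 10.02 h.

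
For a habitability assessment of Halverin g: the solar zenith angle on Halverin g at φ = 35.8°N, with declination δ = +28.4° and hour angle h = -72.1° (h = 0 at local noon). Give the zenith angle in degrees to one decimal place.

θ_z = 60.2°

cos θ_z = sin φ sin δ + cos φ cos δ cos h = 0.278220 + 0.219284 = 0.497504.
θ_z = arccos(0.497504) = 60.2°.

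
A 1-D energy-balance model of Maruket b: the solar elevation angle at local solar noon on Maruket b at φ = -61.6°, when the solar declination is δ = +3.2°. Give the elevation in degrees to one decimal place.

25.2°

At local noon the hour angle is zero, so the zenith angle equals |φ − δ| = |-61.6° − (+3.200°)| = 64.800°.
Elevation = 90° − 64.800° = 25.2°.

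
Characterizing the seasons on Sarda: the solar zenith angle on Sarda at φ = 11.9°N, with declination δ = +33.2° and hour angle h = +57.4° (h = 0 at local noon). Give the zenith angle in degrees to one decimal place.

θ_z = 56.4°

cos θ_z = sin φ sin δ + cos φ cos δ cos h = 0.112910 + 0.441135 = 0.554045.
θ_z = arccos(0.554045) = 56.4°.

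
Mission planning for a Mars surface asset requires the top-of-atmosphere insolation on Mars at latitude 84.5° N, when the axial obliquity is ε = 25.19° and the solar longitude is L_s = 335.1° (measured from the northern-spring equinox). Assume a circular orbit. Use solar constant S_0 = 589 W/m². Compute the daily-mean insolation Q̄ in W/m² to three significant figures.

Q̄ ≈ 0.00 W/m²

Solar declination: sin δ = sin ε · sin L_s = sin 25.19° × sin 335.1° = -0.17920, so δ = -10.323°.
cos h₀ = −tan(+84.5°) tan(-10.323°) = 1.8917 ≥ 1 ⇒ polar night, h₀ = 0 and Q̄ = 0.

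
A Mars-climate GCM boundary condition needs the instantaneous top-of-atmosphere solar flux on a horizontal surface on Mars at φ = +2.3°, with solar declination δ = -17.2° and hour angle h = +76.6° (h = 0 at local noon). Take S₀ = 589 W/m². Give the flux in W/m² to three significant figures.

123 W/m²

cos θ_z = sin φ sin δ + cos φ cos δ cos h = -0.011867 + 0.221205 = 0.209338.
Flux = S₀ · cos θ_z = 589 × 0.209338 = 123.3 W/m².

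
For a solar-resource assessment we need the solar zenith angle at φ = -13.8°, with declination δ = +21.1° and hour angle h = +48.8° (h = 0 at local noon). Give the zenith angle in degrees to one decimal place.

θ_z = 59.3°

cos θ_z = sin φ sin δ + cos φ cos δ cos h = -0.085871 + 0.596788 = 0.510917.
θ_z = arccos(0.510917) = 59.3°.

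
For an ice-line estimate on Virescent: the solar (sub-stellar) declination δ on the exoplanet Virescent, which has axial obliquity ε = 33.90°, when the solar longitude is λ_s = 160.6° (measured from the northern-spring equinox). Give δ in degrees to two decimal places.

δ = +10.68°

sin δ = sin ε · sin λ_s = sin 33.90° × sin 160.6° = 0.185261.
δ = arcsin(0.185261) = +10.68°.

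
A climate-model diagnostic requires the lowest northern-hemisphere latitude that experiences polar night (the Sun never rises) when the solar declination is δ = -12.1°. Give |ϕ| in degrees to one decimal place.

Polar night requires cos h₀ = −tan ϕ tan δ ≥ 1, i.e. tan ϕ tan δ ≤ −1.
The boundary is |tan ϕ| · |tan δ| = 1, so |ϕ| = 90° − |δ| = 90° − 12.1° = 77.9° in the northern hemisphere.

|ϕ| = 77.9°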